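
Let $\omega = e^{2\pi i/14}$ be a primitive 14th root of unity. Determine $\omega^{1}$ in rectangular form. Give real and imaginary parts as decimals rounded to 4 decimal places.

ω^1 = e^(2πi·1/14) = e^(i·1π/7)
= cos(1π/7) + i sin(1π/7)
= 0.9010 + 0.4339i


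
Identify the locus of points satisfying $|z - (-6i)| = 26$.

|z - z0| = r describes a circle centered at z0 with radius r
Here z0 = -6i and r = 26
Locus: Circle centered at (0, -6) with radius 26


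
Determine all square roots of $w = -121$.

|w| = 121, arg(w) = 180°
Root modulus = 121^(1/2) = 11
Root arguments: θ_k = (180° + 360°k)/2 for k = 0, 1, ..., 1
Roots: 11i, -11i


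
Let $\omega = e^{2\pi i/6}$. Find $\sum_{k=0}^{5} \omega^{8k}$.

Let ζ = ω^8 = e^(2πi·8/6). Since 6 ∤ 8, ζ ≠ 1.
Sum = Σ_{k=0}^{5} ζ^k = (ζ^6 - 1)/(ζ - 1) = (ω^{8·6} - 1)/(ζ - 1) = (1 - 1)/(ζ - 1) = 0


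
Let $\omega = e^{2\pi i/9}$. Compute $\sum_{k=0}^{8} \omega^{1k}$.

Let ζ = ω^1 = e^(2πi·1/9). Since 9 ∤ 1, ζ ≠ 1.
Sum = Σ_{k=0}^{8} ζ^k = (ζ^9 - 1)/(ζ - 1) = (ω^{1·9} - 1)/(ζ - 1) = (1 - 1)/(ζ - 1) = 0


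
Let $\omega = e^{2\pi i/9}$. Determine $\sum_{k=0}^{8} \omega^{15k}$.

Let ζ = ω^15 = e^(2πi·15/9). Since 9 ∤ 15, ζ ≠ 1.
Sum = Σ_{k=0}^{8} ζ^k = (ζ^9 - 1)/(ζ - 1) = (ω^{15·9} - 1)/(ζ - 1) = (1 - 1)/(ζ - 1) = 0


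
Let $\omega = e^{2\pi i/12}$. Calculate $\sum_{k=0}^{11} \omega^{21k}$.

Let ζ = ω^21 = e^(2πi·21/12). Since 12 ∤ 21, ζ ≠ 1.
Sum = Σ_{k=0}^{11} ζ^k = (ζ^12 - 1)/(ζ - 1) = (ω^{21·12} - 1)/(ζ - 1) = (1 - 1)/(ζ - 1) = 0


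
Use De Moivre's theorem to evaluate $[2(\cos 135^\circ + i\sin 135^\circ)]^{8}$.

By De Moivre: z^n = r^n(cos(nθ) + i sin(nθ))
= 2^8(cos(8*135°) + i sin(8*135°))
= 256(cos 0° + i sin 0°)
= 256


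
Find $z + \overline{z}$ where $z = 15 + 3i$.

z + conjugate(z) = (a + bi) + (a - bi) = 2a
= 2 * 15 = 30


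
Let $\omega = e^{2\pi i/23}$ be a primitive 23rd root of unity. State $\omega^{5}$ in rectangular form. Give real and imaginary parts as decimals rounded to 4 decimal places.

ω^5 = e^(2πi·5/23) = e^(i·10π/23)
= cos(10π/23) + i sin(10π/23)
= 0.2035 + 0.9791i


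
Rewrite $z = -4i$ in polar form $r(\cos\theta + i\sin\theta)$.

r = |z| = sqrt(a^2 + b^2) = sqrt((0)^2 + (-4)^2) = sqrt(0 + 16) = sqrt(16) = 4
a = 0 and b < 0, so z lies on the negative imaginary axis: θ = 270°
z = 4(cos 270° + i sin 270°)


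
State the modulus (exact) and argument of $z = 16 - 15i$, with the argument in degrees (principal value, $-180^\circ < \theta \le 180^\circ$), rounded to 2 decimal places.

|z| = sqrt(16^2 + (-15)^2) = sqrt(481)
arg(z) = arctan(b/a) = arctan(-15/16) (quadrant-adjusted) = -43.15°


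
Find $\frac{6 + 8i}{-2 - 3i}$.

Multiply numerator and denominator by conjugate (-2 + 3i):
= (6 + 8i)(-2 + 3i) / ((-2)^2 + (-3)^2)
= (-36 + 2i) / 13
= -36/13 + (2/13)i


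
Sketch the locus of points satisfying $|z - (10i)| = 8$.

|z - z0| = r describes a circle centered at z0 with radius r
Here z0 = 10i and r = 8
Locus: Circle centered at (0, 10) with radius 8


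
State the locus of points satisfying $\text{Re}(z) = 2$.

Re(z) = x where z = x + yi; the equation x = 2 is satisfied by all points with that x-coordinate
Locus: Vertical line x = 2


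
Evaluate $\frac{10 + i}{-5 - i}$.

Multiply numerator and denominator by conjugate (-5 + i):
= (10 + i)(-5 + i) / ((-5)^2 + (-1)^2)
= (-51 + 5i) / 26
= -51/26 + (5/26)i


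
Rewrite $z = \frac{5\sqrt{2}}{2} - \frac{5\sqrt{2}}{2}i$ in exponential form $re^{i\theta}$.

r = |z| = sqrt((5*sqrt(2)/2)^2 + (-5*sqrt(2)/2)^2) = sqrt(25/2 + 25/2) = sqrt(25) = 5
θ = arctan(b/a) = arctan(-3.5355/3.5355) (quadrant-adjusted) = -45° = -π/4
z = 5e^(-i*π/4)


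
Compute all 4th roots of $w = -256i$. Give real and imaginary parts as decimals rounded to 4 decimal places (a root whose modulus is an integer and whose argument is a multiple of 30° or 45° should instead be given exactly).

|w| = 256, arg(w) = 270°
Root modulus = 256^(1/4) = 4
Root arguments: θ_k = (270° + 360°k)/4 for k = 0, 1, ..., 3
Compute each root as (root modulus)(cos θ_k + i sin θ_k) using full-precision intermediates, then round to 4 decimal places.
Roots: 1.5307 + 3.6955i, -3.6955 + 1.5307i, -1.5307 - 3.6955i, 3.6955 - 1.5307i


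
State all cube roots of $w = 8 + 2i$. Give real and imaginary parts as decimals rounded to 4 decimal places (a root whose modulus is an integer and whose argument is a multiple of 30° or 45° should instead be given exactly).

|w| = sqrt(68) ≈ 8.246211, arg(w) ≈ 14.036243°
Root modulus = sqrt(68)^(1/3) ≈ 2.020311
Root arguments: θ_k = (arg(w) + 360°k)/3 for k = 0, 1, ..., 2
Compute each root as (root modulus)(cos θ_k + i sin θ_k) using full-precision intermediates, then round to 4 decimal places.
Roots: 2.0136 + 0.1648i, -1.1495 + 1.6614i, -0.8641 - 1.8262i


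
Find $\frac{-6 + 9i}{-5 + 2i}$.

Multiply numerator and denominator by conjugate (-5 - 2i):
= (-6 + 9i)(-5 - 2i) / ((-5)^2 + 2^2)
= (48 - 33i) / 29
= 48/29 - (33/29)i


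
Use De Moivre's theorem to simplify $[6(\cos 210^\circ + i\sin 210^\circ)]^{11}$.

By De Moivre: z^n = r^n(cos(nθ) + i sin(nθ))
= 6^11(cos(11*210°) + i sin(11*210°))
= 362797056(cos 150° + i sin 150°)
= -181398528*sqrt(3) + 181398528i


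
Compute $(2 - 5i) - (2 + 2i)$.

(2 - 2) + (-5 - 2)i = -7i


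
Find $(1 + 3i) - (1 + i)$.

(1 - 1) + (3 - 1)i = 2i


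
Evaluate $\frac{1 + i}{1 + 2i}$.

Multiply numerator and denominator by conjugate (1 - 2i):
= (1 + i)(1 - 2i) / (1^2 + 2^2)
= (3 - i) / 5
= 3/5 - (1/5)i


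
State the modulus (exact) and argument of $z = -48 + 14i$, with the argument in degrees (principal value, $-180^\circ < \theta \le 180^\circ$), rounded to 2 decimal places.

|z| = sqrt((-48)^2 + 14^2) = 50
arg(z) = arctan(b/a) = arctan(14/-48) (quadrant-adjusted) = 163.74°


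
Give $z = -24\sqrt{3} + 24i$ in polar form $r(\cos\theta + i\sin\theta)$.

r = |z| = sqrt(a^2 + b^2) = sqrt((-24*sqrt(3))^2 + (24)^2) = sqrt(1728 + 576) = sqrt(2304) = 48
θ = arctan(b/a) = arctan(24/-41.5692) (quadrant-adjusted) = 150°
z = 48(cos 150° + i sin 150°)


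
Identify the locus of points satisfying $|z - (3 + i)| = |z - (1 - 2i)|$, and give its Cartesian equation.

|z - z1| = |z - z2| means z is equidistant from z1 and z2,
i.e. the perpendicular bisector of the segment from (3, 1) to (1, -2) (midpoint (2, -1/2)).
With z = x + yi, square both sides:
(x - 3)^2 + (y - 1)^2 = (x - 1)^2 + (y - (-2))^2
The x^2 and y^2 terms cancel: -4x + (-6)y = 5 - 10 = -5
Simplify: 4x + 6y = 5
Locus: Perpendicular bisector of the segment from (3, 1) to (1, -2): the line 4x + 6y = 5


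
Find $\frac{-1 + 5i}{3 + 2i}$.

Multiply numerator and denominator by conjugate (3 - 2i):
= (-1 + 5i)(3 - 2i) / (3^2 + 2^2)
= (7 + 17i) / 13
= 7/13 + (17/13)i


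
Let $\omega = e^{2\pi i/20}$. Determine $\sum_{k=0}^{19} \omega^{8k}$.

Let ζ = ω^8 = e^(2πi·8/20). Since 20 ∤ 8, ζ ≠ 1.
Sum = Σ_{k=0}^{19} ζ^k = (ζ^20 - 1)/(ζ - 1) = (ω^{8·20} - 1)/(ζ - 1) = (1 - 1)/(ζ - 1) = 0


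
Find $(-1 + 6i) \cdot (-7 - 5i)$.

(a1*a2 - b1*b2) + (a1*b2 + b1*a2)i
= (7 - (-30)) + (5 + (-42))i
= 37 - 37i


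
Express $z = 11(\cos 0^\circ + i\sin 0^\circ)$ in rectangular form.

a = r cos θ = 11 * 1 = 11
b = r sin θ = 11 * 0 = 0
z = 11


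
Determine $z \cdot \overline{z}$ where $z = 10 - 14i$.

z * conjugate(z) = |z|^2 = a^2 + b^2
= 10^2 + (-14)^2 = 296


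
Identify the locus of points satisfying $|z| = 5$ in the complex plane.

|z| = 5 means sqrt(x^2 + y^2) = 5
This is a circle of radius 5 centered at the origin


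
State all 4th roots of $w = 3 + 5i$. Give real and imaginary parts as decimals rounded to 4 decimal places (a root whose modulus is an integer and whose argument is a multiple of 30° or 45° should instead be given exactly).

|w| = sqrt(34) ≈ 5.830952, arg(w) ≈ 59.036243°
Root modulus = sqrt(34)^(1/4) ≈ 1.553942
Root arguments: θ_k = (arg(w) + 360°k)/4 for k = 0, 1, ..., 3
Compute each root as (root modulus)(cos θ_k + i sin θ_k) using full-precision intermediates, then round to 4 decimal places.
Roots: 1.5027 + 0.3959i, -0.3959 + 1.5027i, -1.5027 - 0.3959i, 0.3959 - 1.5027i


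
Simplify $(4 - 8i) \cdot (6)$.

(a1*a2 - b1*b2) + (a1*b2 + b1*a2)i
= (24 - 0) + (0 + (-48))i
= 24 - 48i


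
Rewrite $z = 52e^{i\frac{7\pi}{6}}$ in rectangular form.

a = r cos θ = 52 * -sqrt(3)/2 = -26*sqrt(3)
b = r sin θ = 52 * -1/2 = -26
z = -26*sqrt(3) - 26i


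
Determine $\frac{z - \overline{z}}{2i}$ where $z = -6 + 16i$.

z - conjugate(z) = 2bi
(z - conjugate(z))/(2i) = 2bi/(2i) = b = 16


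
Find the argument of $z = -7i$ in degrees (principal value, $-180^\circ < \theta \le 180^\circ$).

a = 0 and b < 0, so z lies on the negative imaginary axis: θ = -90°


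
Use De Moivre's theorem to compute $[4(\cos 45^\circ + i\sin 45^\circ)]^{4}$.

By De Moivre: z^n = r^n(cos(nθ) + i sin(nθ))
= 4^4(cos(4*45°) + i sin(4*45°))
= 256(cos 180° + i sin 180°)
= -256


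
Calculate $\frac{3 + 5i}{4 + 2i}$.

Multiply numerator and denominator by conjugate (4 - 2i):
= (3 + 5i)(4 - 2i) / (4^2 + 2^2)
= (22 + 14i) / 20
Divide through by 2: (11 + 7i) / 10
= 11/10 + (7/10)i


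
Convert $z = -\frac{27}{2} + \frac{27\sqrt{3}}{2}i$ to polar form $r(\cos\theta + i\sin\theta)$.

r = |z| = sqrt(a^2 + b^2) = sqrt((-27/2)^2 + (27*sqrt(3)/2)^2) = sqrt(729/4 + 2187/4) = sqrt(729) = 27
θ = arctan(b/a) = arctan(23.3827/-13.5) (quadrant-adjusted) = 120°
z = 27(cos 120° + i sin 120°)


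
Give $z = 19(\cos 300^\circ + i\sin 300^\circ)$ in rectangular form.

a = r cos θ = 19 * 1/2 = 19/2
b = r sin θ = 19 * -sqrt(3)/2 = -19*sqrt(3)/2
z = 19/2 - (19*sqrt(3)/2)i


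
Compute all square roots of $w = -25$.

|w| = 25, arg(w) = 180°
Root modulus = 25^(1/2) = 5
Root arguments: θ_k = (180° + 360°k)/2 for k = 0, 1, ..., 1
Roots: 5i, -5i


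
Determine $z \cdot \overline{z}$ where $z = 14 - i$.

z * conjugate(z) = |z|^2 = a^2 + b^2
= 14^2 + (-1)^2 = 197


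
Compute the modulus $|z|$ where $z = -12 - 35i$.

|z| = sqrt(a^2 + b^2) = sqrt((-12)^2 + (-35)^2) = sqrt(1369) = 37


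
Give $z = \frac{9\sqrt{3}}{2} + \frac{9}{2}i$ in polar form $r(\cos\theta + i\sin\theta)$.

r = |z| = sqrt(a^2 + b^2) = sqrt((9*sqrt(3)/2)^2 + (9/2)^2) = sqrt(243/4 + 81/4) = sqrt(81) = 9
θ = arctan(b/a) = arctan(4.5/7.7942) (quadrant-adjusted) = 30°
z = 9(cos 30° + i sin 30°)


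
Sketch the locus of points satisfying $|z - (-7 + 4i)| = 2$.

|z - z0| = r describes a circle centered at z0 with radius r
Here z0 = -7 + 4i and r = 2
Locus: Circle centered at (-7, 4) with radius 2


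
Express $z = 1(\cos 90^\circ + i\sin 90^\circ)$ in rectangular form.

a = r cos θ = 1 * 0 = 0
b = r sin θ = 1 * 1 = 1
z = i


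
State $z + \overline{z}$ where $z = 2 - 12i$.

z + conjugate(z) = (a + bi) + (a - bi) = 2a
= 2 * 2 = 4


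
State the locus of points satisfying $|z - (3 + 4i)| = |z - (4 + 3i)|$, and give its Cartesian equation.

|z - z1| = |z - z2| means z is equidistant from z1 and z2,
i.e. the perpendicular bisector of the segment from (3, 4) to (4, 3) (midpoint (7/2, 7/2)).
With z = x + yi, square both sides:
(x - 3)^2 + (y - 4)^2 = (x - 4)^2 + (y - 3)^2
The x^2 and y^2 terms cancel: 2x + (-2)y = 25 - 25 = 0
Simplify: x - y = 0
Locus: Perpendicular bisector of the segment from (3, 4) to (4, 3): the line x - y = 0


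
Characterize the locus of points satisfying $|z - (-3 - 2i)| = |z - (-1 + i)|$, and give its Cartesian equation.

|z - z1| = |z - z2| means z is equidistant from z1 and z2,
i.e. the perpendicular bisector of the segment from (-3, -2) to (-1, 1) (midpoint (-2, -1/2)).
With z = x + yi, square both sides:
(x - (-3))^2 + (y - (-2))^2 = (x - (-1))^2 + (y - 1)^2
The x^2 and y^2 terms cancel: 4x + 6y = 2 - 13 = -11
Simplify: 4x + 6y = -11
Locus: Perpendicular bisector of the segment from (-3, -2) to (-1, 1): the line 4x + 6y = -11


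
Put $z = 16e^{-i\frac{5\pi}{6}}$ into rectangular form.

a = r cos θ = 16 * -sqrt(3)/2 = -8*sqrt(3)
b = r sin θ = 16 * -1/2 = -8
z = -8*sqrt(3) - 8i


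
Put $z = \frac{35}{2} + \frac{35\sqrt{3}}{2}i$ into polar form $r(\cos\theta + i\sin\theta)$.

r = |z| = sqrt(a^2 + b^2) = sqrt((35/2)^2 + (35*sqrt(3)/2)^2) = sqrt(1225/4 + 3675/4) = sqrt(1225) = 35
θ = arctan(b/a) = arctan(30.3109/17.5) (quadrant-adjusted) = 60°
z = 35(cos 60° + i sin 60°)


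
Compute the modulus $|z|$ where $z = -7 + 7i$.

|z| = sqrt(a^2 + b^2) = sqrt((-7)^2 + 7^2) = sqrt(98) = sqrt(98)


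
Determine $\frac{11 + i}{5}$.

Divisor is real, so divide each part by 5:
= 11/5 + (1/5)i


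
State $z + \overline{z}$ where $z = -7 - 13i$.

z + conjugate(z) = (a + bi) + (a - bi) = 2a
= 2 * (-7) = -14


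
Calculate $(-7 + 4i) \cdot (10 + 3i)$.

(a1*a2 - b1*b2) + (a1*b2 + b1*a2)i
= (-70 - 12) + (-21 + 40)i
= -82 + 19i


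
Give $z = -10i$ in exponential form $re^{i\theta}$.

r = |z| = sqrt((0)^2 + (-10)^2) = sqrt(0 + 100) = sqrt(100) = 10
a = 0 and b < 0, so z lies on the negative imaginary axis: θ = -90° = -π/2
z = 10e^(-i*π/2)


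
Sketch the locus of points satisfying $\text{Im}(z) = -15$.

Im(z) = y where z = x + yi; the equation y = -15 is satisfied by all points with that y-coordinate
Locus: Horizontal line y = -15


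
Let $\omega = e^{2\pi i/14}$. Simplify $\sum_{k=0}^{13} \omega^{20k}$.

Let ζ = ω^20 = e^(2πi·20/14). Since 14 ∤ 20, ζ ≠ 1.
Sum = Σ_{k=0}^{13} ζ^k = (ζ^14 - 1)/(ζ - 1) = (ω^{20·14} - 1)/(ζ - 1) = (1 - 1)/(ζ - 1) = 0


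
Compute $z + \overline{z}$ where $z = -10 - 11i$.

z + conjugate(z) = (a + bi) + (a - bi) = 2a
= 2 * (-10) = -20


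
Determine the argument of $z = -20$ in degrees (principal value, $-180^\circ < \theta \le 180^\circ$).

b = 0 and a < 0, so z lies on the negative real axis: θ = 180°


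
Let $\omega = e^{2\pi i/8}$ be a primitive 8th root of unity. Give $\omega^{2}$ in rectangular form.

ω^2 = e^(2πi·2/8) = e^(i·1π/2)
= cos(1π/2) + i sin(1π/2)
= i


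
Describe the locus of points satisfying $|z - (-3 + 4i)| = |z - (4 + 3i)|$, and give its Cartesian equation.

|z - z1| = |z - z2| means z is equidistant from z1 and z2,
i.e. the perpendicular bisector of the segment from (-3, 4) to (4, 3) (midpoint (1/2, 7/2)).
With z = x + yi, square both sides:
(x - (-3))^2 + (y - 4)^2 = (x - 4)^2 + (y - 3)^2
The x^2 and y^2 terms cancel: 14x + (-2)y = 25 - 25 = 0
Simplify: 7x - y = 0
Locus: Perpendicular bisector of the segment from (-3, 4) to (4, 3): the line 7x - y = 0


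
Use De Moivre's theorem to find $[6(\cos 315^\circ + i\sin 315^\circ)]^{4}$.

By De Moivre: z^n = r^n(cos(nθ) + i sin(nθ))
= 6^4(cos(4*315°) + i sin(4*315°))
= 1296(cos 180° + i sin 180°)
= -1296


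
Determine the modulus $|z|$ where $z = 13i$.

|z| = sqrt(a^2 + b^2) = sqrt(0^2 + 13^2) = sqrt(169) = 13


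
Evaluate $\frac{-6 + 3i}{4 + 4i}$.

Multiply numerator and denominator by conjugate (4 - 4i):
= (-6 + 3i)(4 - 4i) / (4^2 + 4^2)
= (-12 + 36i) / 32
Divide through by 4: (-3 + 9i) / 8
= -3/8 + (9/8)i


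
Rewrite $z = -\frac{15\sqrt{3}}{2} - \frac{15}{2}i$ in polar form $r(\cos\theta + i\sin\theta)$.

r = |z| = sqrt(a^2 + b^2) = sqrt((-15*sqrt(3)/2)^2 + (-15/2)^2) = sqrt(675/4 + 225/4) = sqrt(225) = 15
θ = arctan(b/a) = arctan(-7.5/-12.9904) (quadrant-adjusted) = 210°
z = 15(cos 210° + i sin 210°)


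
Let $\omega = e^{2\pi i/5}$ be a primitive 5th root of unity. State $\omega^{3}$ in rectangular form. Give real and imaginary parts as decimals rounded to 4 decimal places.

ω^3 = e^(2πi·3/5) = e^(i·6π/5)
= cos(6π/5) + i sin(6π/5)
= -0.8090 - 0.5878i


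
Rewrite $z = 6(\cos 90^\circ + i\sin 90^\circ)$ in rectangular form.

a = r cos θ = 6 * 0 = 0
b = r sin θ = 6 * 1 = 6
z = 6i


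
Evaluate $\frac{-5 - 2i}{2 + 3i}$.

Multiply numerator and denominator by conjugate (2 - 3i):
= (-5 - 2i)(2 - 3i) / (2^2 + 3^2)
= (-16 + 11i) / 13
= -16/13 + (11/13)i


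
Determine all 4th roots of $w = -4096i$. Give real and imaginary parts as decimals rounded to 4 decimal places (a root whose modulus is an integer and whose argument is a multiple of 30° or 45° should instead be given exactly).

|w| = 4096, arg(w) = 270°
Root modulus = 4096^(1/4) = 8
Root arguments: θ_k = (270° + 360°k)/4 for k = 0, 1, ..., 3
Compute each root as (root modulus)(cos θ_k + i sin θ_k) using full-precision intermediates, then round to 4 decimal places.
Roots: 3.0615 + 7.3910i, -7.3910 + 3.0615i, -3.0615 - 7.3910i, 7.3910 - 3.0615i


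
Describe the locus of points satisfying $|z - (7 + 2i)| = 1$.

|z - z0| = r describes a circle centered at z0 with radius r
Here z0 = 7 + 2i and r = 1
Locus: Circle centered at (7, 2) with radius 1


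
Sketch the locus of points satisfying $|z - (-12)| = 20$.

|z - z0| = r describes a circle centered at z0 with radius r
Here z0 = -12 and r = 20
Locus: Circle centered at (-12, 0) with radius 20


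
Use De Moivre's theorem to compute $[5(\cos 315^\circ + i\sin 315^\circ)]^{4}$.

By De Moivre: z^n = r^n(cos(nθ) + i sin(nθ))
= 5^4(cos(4*315°) + i sin(4*315°))
= 625(cos 180° + i sin 180°)
= -625


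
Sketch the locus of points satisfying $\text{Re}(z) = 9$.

Re(z) = x where z = x + yi; the equation x = 9 is satisfied by all points with that x-coordinate
Locus: Vertical line x = 9


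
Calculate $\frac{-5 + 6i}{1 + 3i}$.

Multiply numerator and denominator by conjugate (1 - 3i):
= (-5 + 6i)(1 - 3i) / (1^2 + 3^2)
= (13 + 21i) / 10
= 13/10 + (21/10)i


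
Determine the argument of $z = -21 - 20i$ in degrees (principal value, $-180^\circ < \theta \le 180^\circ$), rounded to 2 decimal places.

θ = arctan(b/a) = arctan(-20/-21) (quadrant-adjusted) = -136.40°


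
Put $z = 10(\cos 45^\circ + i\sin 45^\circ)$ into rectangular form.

a = r cos θ = 10 * sqrt(2)/2 = 5*sqrt(2)
b = r sin θ = 10 * sqrt(2)/2 = 5*sqrt(2)
z = 5*sqrt(2) + 5*sqrt(2)i


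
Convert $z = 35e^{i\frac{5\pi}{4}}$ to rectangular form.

a = r cos θ = 35 * -sqrt(2)/2 = -35*sqrt(2)/2
b = r sin θ = 35 * -sqrt(2)/2 = -35*sqrt(2)/2
z = -35*sqrt(2)/2 - (35*sqrt(2)/2)i


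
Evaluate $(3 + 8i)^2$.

(a + bi)^2 = a^2 - b^2 + 2abi
= 3^2 - 8^2 + 2*3*8i
= -55 + 48i


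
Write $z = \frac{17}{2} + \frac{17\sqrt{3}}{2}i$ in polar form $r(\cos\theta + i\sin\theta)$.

r = |z| = sqrt(a^2 + b^2) = sqrt((17/2)^2 + (17*sqrt(3)/2)^2) = sqrt(289/4 + 867/4) = sqrt(289) = 17
θ = arctan(b/a) = arctan(14.7224/8.5) (quadrant-adjusted) = 60°
z = 17(cos 60° + i sin 60°)


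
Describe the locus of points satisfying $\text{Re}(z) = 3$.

Re(z) = x where z = x + yi; the equation x = 3 is satisfied by all points with that x-coordinate
Locus: Vertical line x = 3


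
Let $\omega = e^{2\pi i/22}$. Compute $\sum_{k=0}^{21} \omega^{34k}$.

Let ζ = ω^34 = e^(2πi·34/22). Since 22 ∤ 34, ζ ≠ 1.
Sum = Σ_{k=0}^{21} ζ^k = (ζ^22 - 1)/(ζ - 1) = (ω^{34·22} - 1)/(ζ - 1) = (1 - 1)/(ζ - 1) = 0


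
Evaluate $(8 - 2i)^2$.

(a + bi)^2 = a^2 - b^2 + 2abi
= 8^2 - (-2)^2 + 2*8*(-2)i
= 60 - 32i


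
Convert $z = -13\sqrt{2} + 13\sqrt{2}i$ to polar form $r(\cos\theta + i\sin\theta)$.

r = |z| = sqrt(a^2 + b^2) = sqrt((-13*sqrt(2))^2 + (13*sqrt(2))^2) = sqrt(338 + 338) = sqrt(676) = 26
θ = arctan(b/a) = arctan(18.3848/-18.3848) (quadrant-adjusted) = 135°
z = 26(cos 135° + i sin 135°)


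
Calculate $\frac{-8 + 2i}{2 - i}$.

Multiply numerator and denominator by conjugate (2 + i):
= (-8 + 2i)(2 + i) / (2^2 + (-1)^2)
= (-18 - 4i) / 5
= -18/5 - (4/5)i


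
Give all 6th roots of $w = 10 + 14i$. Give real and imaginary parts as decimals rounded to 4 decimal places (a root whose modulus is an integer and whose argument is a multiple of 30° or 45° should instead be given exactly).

|w| = sqrt(296) ≈ 17.204651, arg(w) ≈ 54.462322°
Root modulus = sqrt(296)^(1/6) ≈ 1.606723
Root arguments: θ_k = (arg(w) + 360°k)/6 for k = 0, 1, ..., 5
Compute each root as (root modulus)(cos θ_k + i sin θ_k) using full-precision intermediates, then round to 4 decimal places.
Roots: 1.5866 + 0.2535i, 0.5738 + 1.5008i, -1.0128 + 1.2473i, -1.5866 - 0.2535i, -0.5738 - 1.5008i, 1.0128 - 1.2473i


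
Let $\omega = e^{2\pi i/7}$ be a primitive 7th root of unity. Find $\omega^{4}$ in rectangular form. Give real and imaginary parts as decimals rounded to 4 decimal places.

ω^4 = e^(2πi·4/7) = e^(i·8π/7)
= cos(8π/7) + i sin(8π/7)
= -0.9010 - 0.4339i


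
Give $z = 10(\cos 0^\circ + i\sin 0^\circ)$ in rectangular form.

a = r cos θ = 10 * 1 = 10
b = r sin θ = 10 * 0 = 0
z = 10


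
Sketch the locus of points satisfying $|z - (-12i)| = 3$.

|z - z0| = r describes a circle centered at z0 with radius r
Here z0 = -12i and r = 3
Locus: Circle centered at (0, -12) with radius 3


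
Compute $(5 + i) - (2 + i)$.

(5 - 2) + (1 - 1)i = 3


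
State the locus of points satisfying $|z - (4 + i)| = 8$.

|z - z0| = r describes a circle centered at z0 with radius r
Here z0 = 4 + i and r = 8
Locus: Circle centered at (4, 1) with radius 8


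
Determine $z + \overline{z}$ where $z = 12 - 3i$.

z + conjugate(z) = (a + bi) + (a - bi) = 2a
= 2 * 12 = 24


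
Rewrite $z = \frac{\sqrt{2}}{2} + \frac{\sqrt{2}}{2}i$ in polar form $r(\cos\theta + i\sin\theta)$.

r = |z| = sqrt(a^2 + b^2) = sqrt((sqrt(2)/2)^2 + (sqrt(2)/2)^2) = sqrt(1/2 + 1/2) = sqrt(1) = 1
θ = arctan(b/a) = arctan(0.7071/0.7071) (quadrant-adjusted) = 45°
z = 1(cos 45° + i sin 45°)


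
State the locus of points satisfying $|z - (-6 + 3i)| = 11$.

|z - z0| = r describes a circle centered at z0 with radius r
Here z0 = -6 + 3i and r = 11
Locus: Circle centered at (-6, 3) with radius 11


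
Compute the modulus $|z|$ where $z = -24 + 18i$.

|z| = sqrt(a^2 + b^2) = sqrt((-24)^2 + 18^2) = sqrt(900) = 30


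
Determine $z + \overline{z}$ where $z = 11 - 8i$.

z + conjugate(z) = (a + bi) + (a - bi) = 2a
= 2 * 11 = 22


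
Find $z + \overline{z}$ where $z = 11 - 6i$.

z + conjugate(z) = (a + bi) + (a - bi) = 2a
= 2 * 11 = 22


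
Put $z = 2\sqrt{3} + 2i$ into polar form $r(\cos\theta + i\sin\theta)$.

r = |z| = sqrt(a^2 + b^2) = sqrt((2*sqrt(3))^2 + (2)^2) = sqrt(12 + 4) = sqrt(16) = 4
θ = arctan(b/a) = arctan(2/3.4641) (quadrant-adjusted) = 30°
z = 4(cos 30° + i sin 30°)


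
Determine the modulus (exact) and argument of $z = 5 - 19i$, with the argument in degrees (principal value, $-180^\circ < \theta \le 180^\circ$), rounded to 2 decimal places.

|z| = sqrt(5^2 + (-19)^2) = sqrt(386)
arg(z) = arctan(b/a) = arctan(-19/5) (quadrant-adjusted) = -75.26°


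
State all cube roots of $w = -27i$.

|w| = 27, arg(w) = 270°
Root modulus = 27^(1/3) = 3
Root arguments: θ_k = (270° + 360°k)/3 for k = 0, 1, ..., 2
Roots: 3i, -3*sqrt(3)/2 - (3/2)i, 3*sqrt(3)/2 - (3/2)i


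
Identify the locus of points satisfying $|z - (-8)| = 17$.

|z - z0| = r describes a circle centered at z0 with radius r
Here z0 = -8 and r = 17
Locus: Circle centered at (-8, 0) with radius 17


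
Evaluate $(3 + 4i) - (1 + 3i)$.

(3 - 1) + (4 - 3)i = 2 + i


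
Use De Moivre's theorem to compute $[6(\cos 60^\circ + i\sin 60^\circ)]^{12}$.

By De Moivre: z^n = r^n(cos(nθ) + i sin(nθ))
= 6^12(cos(12*60°) + i sin(12*60°))
= 2176782336(cos 0° + i sin 0°)
= 2176782336


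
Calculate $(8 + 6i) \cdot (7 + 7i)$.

(a1*a2 - b1*b2) + (a1*b2 + b1*a2)i
= (56 - 42) + (56 + 42)i
= 14 + 98i


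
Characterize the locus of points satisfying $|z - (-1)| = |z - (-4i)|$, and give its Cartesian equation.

|z - z1| = |z - z2| means z is equidistant from z1 and z2,
i.e. the perpendicular bisector of the segment from (-1, 0) to (0, -4) (midpoint (-1/2, -2)).
With z = x + yi, square both sides:
(x - (-1))^2 + (y - 0)^2 = (x - 0)^2 + (y - (-4))^2
The x^2 and y^2 terms cancel: 2x + (-8)y = 16 - 1 = 15
Simplify: 2x - 8y = 15
Locus: Perpendicular bisector of the segment from (-1, 0) to (0, -4): the line 2x - 8y = 15


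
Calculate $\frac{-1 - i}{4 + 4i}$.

Multiply numerator and denominator by conjugate (4 - 4i):
= (-1 - i)(4 - 4i) / (4^2 + 4^2)
= (-8) / 32
Divide through by 8: (-1) / 4
= -1/4


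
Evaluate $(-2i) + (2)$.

(0 + 2) + (-2 + 0)i = 2 - 2i


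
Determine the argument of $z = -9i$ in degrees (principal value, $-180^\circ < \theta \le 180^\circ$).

a = 0 and b < 0, so z lies on the negative imaginary axis: θ = -90°


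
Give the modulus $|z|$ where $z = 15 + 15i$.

|z| = sqrt(a^2 + b^2) = sqrt(15^2 + 15^2) = sqrt(450) = sqrt(450)


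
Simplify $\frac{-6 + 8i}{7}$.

Divisor is real, so divide each part by 7:
= -6/7 + (8/7)i


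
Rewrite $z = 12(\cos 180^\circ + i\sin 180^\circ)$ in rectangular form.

a = r cos θ = 12 * -1 = -12
b = r sin θ = 12 * 0 = 0
z = -12


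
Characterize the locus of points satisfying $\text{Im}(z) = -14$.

Im(z) = y where z = x + yi; the equation y = -14 is satisfied by all points with that y-coordinate
Locus: Horizontal line y = -14


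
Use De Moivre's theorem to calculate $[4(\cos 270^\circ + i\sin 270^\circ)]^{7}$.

By De Moivre: z^n = r^n(cos(nθ) + i sin(nθ))
= 4^7(cos(7*270°) + i sin(7*270°))
= 16384(cos 90° + i sin 90°)
= 16384i


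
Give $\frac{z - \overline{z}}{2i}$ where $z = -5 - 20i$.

z - conjugate(z) = 2bi
(z - conjugate(z))/(2i) = 2bi/(2i) = b = -20


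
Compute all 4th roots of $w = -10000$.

|w| = 10000, arg(w) = 180°
Root modulus = 10000^(1/4) = 10
Root arguments: θ_k = (180° + 360°k)/4 for k = 0, 1, ..., 3
Roots: 5*sqrt(2) + 5*sqrt(2)i, -5*sqrt(2) + 5*sqrt(2)i, -5*sqrt(2) - 5*sqrt(2)i, 5*sqrt(2) - 5*sqrt(2)i


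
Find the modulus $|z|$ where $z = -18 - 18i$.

|z| = sqrt(a^2 + b^2) = sqrt((-18)^2 + (-18)^2) = sqrt(648) = sqrt(648)


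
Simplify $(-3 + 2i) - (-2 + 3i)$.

(-3 - (-2)) + (2 - 3)i = -1 - i


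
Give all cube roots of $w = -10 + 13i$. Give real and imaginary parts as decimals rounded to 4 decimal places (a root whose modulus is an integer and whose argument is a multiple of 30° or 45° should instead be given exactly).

|w| = sqrt(269) ≈ 16.401219, arg(w) ≈ 127.568592°
Root modulus = sqrt(269)^(1/3) ≈ 2.540731
Root arguments: θ_k = (arg(w) + 360°k)/3 for k = 0, 1, ..., 2
Compute each root as (root modulus)(cos θ_k + i sin θ_k) using full-precision intermediates, then round to 4 decimal places.
Roots: 1.8725 + 1.7172i, -2.4234 + 0.7630i, 0.5509 - 2.4803i


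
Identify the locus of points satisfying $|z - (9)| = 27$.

|z - z0| = r describes a circle centered at z0 with radius r
Here z0 = 9 and r = 27
Locus: Circle centered at (9, 0) with radius 27


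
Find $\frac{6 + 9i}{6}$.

Divisor is real, so divide each part by 6:
= 1 + (3/2)i


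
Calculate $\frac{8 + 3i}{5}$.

Divisor is real, so divide each part by 5:
= 8/5 + (3/5)i


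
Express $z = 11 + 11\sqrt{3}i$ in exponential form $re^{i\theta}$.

r = |z| = sqrt((11)^2 + (11*sqrt(3))^2) = sqrt(121 + 363) = sqrt(484) = 22
θ = arctan(b/a) = arctan(19.0526/11) (quadrant-adjusted) = 60° = π/3
z = 22e^(i*π/3)


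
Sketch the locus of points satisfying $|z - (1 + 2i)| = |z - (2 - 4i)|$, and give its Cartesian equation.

|z - z1| = |z - z2| means z is equidistant from z1 and z2,
i.e. the perpendicular bisector of the segment from (1, 2) to (2, -4) (midpoint (3/2, -1)).
With z = x + yi, square both sides:
(x - 1)^2 + (y - 2)^2 = (x - 2)^2 + (y - (-4))^2
The x^2 and y^2 terms cancel: 2x + (-12)y = 20 - 5 = 15
Simplify: 2x - 12y = 15
Locus: Perpendicular bisector of the segment from (1, 2) to (2, -4): the line 2x - 12y = 15


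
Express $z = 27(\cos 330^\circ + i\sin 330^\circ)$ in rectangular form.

a = r cos θ = 27 * sqrt(3)/2 = 27*sqrt(3)/2
b = r sin θ = 27 * -1/2 = -27/2
z = 27*sqrt(3)/2 - (27/2)i


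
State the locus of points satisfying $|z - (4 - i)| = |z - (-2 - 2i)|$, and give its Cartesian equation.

|z - z1| = |z - z2| means z is equidistant from z1 and z2,
i.e. the perpendicular bisector of the segment from (4, -1) to (-2, -2) (midpoint (1, -3/2)).
With z = x + yi, square both sides:
(x - 4)^2 + (y - (-1))^2 = (x - (-2))^2 + (y - (-2))^2
The x^2 and y^2 terms cancel: -12x + (-2)y = 8 - 17 = -9
Simplify: 12x + 2y = 9
Locus: Perpendicular bisector of the segment from (4, -1) to (-2, -2): the line 12x + 2y = 9


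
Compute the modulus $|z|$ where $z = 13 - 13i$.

|z| = sqrt(a^2 + b^2) = sqrt(13^2 + (-13)^2) = sqrt(338) = sqrt(338)


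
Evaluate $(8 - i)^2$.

(a + bi)^2 = a^2 - b^2 + 2abi
= 8^2 - (-1)^2 + 2*8*(-1)i
= 63 - 16i


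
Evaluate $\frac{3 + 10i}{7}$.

Divisor is real, so divide each part by 7:
= 3/7 + (10/7)i


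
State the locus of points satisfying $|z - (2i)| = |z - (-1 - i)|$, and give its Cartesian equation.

|z - z1| = |z - z2| means z is equidistant from z1 and z2,
i.e. the perpendicular bisector of the segment from (0, 2) to (-1, -1) (midpoint (-1/2, 1/2)).
With z = x + yi, square both sides:
(x - 0)^2 + (y - 2)^2 = (x - (-1))^2 + (y - (-1))^2
The x^2 and y^2 terms cancel: -2x + (-6)y = 2 - 4 = -2
Simplify: x + 3y = 1
Locus: Perpendicular bisector of the segment from (0, 2) to (-1, -1): the line x + 3y = 1


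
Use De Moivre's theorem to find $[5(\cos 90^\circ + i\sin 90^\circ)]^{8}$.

By De Moivre: z^n = r^n(cos(nθ) + i sin(nθ))
= 5^8(cos(8*90°) + i sin(8*90°))
= 390625(cos 0° + i sin 0°)
= 390625


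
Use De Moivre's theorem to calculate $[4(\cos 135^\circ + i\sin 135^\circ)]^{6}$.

By De Moivre: z^n = r^n(cos(nθ) + i sin(nθ))
= 4^6(cos(6*135°) + i sin(6*135°))
= 4096(cos 90° + i sin 90°)
= 4096i


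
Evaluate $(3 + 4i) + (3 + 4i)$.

(3 + 3) + (4 + 4)i = 6 + 8i


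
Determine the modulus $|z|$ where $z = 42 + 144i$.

|z| = sqrt(a^2 + b^2) = sqrt(42^2 + 144^2) = sqrt(22500) = 150


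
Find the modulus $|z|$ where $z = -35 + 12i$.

|z| = sqrt(a^2 + b^2) = sqrt((-35)^2 + 12^2) = sqrt(1369) = 37


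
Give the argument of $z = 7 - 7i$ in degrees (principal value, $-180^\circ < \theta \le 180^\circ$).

θ = arctan(b/a) = arctan(-7/7) (quadrant-adjusted) = -45°


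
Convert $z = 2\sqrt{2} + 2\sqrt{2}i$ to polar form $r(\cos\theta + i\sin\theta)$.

r = |z| = sqrt(a^2 + b^2) = sqrt((2*sqrt(2))^2 + (2*sqrt(2))^2) = sqrt(8 + 8) = sqrt(16) = 4
θ = arctan(b/a) = arctan(2.8284/2.8284) (quadrant-adjusted) = 45°
z = 4(cos 45° + i sin 45°)


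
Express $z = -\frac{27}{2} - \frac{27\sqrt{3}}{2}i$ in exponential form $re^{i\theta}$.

r = |z| = sqrt((-27/2)^2 + (-27*sqrt(3)/2)^2) = sqrt(729/4 + 2187/4) = sqrt(729) = 27
θ = arctan(b/a) = arctan(-23.3827/-13.5) (quadrant-adjusted) = -120° = -2π/3
z = 27e^(-i*2π/3)


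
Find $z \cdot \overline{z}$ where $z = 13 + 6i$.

z * conjugate(z) = |z|^2 = a^2 + b^2
= 13^2 + 6^2 = 205


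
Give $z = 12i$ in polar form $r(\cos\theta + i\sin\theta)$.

r = |z| = sqrt(a^2 + b^2) = sqrt((0)^2 + (12)^2) = sqrt(0 + 144) = sqrt(144) = 12
a = 0 and b > 0, so z lies on the positive imaginary axis: θ = 90°
z = 12(cos 90° + i sin 90°)


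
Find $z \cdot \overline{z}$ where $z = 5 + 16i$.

z * conjugate(z) = |z|^2 = a^2 + b^2
= 5^2 + 16^2 = 281


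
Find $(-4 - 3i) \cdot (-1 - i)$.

(a1*a2 - b1*b2) + (a1*b2 + b1*a2)i
= (4 - 3) + (4 + 3)i
= 1 + 7i


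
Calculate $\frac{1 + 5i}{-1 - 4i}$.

Multiply numerator and denominator by conjugate (-1 + 4i):
= (1 + 5i)(-1 + 4i) / ((-1)^2 + (-4)^2)
= (-21 - i) / 17
= -21/17 - (1/17)i


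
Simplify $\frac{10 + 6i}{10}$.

Divisor is real, so divide each part by 10:
= 1 + (3/5)i


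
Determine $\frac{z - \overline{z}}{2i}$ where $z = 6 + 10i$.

z - conjugate(z) = 2bi
(z - conjugate(z))/(2i) = 2bi/(2i) = b = 10


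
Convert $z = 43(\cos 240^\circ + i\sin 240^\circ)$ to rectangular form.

a = r cos θ = 43 * -1/2 = -43/2
b = r sin θ = 43 * -sqrt(3)/2 = -43*sqrt(3)/2
z = -43/2 - (43*sqrt(3)/2)i


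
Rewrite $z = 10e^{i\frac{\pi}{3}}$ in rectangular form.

a = r cos θ = 10 * 1/2 = 5
b = r sin θ = 10 * sqrt(3)/2 = 5*sqrt(3)
z = 5 + 5*sqrt(3)i


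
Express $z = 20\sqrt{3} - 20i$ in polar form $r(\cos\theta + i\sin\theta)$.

r = |z| = sqrt(a^2 + b^2) = sqrt((20*sqrt(3))^2 + (-20)^2) = sqrt(1200 + 400) = sqrt(1600) = 40
θ = arctan(b/a) = arctan(-20/34.641) (quadrant-adjusted) = 330°
z = 40(cos 330° + i sin 330°)


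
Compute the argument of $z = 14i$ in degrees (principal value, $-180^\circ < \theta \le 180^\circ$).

a = 0 and b > 0, so z lies on the positive imaginary axis: θ = 90°


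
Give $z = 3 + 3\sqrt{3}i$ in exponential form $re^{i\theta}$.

r = |z| = sqrt((3)^2 + (3*sqrt(3))^2) = sqrt(9 + 27) = sqrt(36) = 6
θ = arctan(b/a) = arctan(5.1962/3) (quadrant-adjusted) = 60° = π/3
z = 6e^(i*π/3)


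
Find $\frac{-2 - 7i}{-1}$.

Divisor is real, so divide each part by -1:
= 2 + 7i


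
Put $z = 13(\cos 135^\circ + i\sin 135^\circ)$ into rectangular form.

a = r cos θ = 13 * -sqrt(2)/2 = -13*sqrt(2)/2
b = r sin θ = 13 * sqrt(2)/2 = 13*sqrt(2)/2
z = -13*sqrt(2)/2 + (13*sqrt(2)/2)i


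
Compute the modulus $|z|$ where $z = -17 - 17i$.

|z| = sqrt(a^2 + b^2) = sqrt((-17)^2 + (-17)^2) = sqrt(578) = sqrt(578)


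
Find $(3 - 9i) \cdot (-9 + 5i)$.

(a1*a2 - b1*b2) + (a1*b2 + b1*a2)i
= (-27 - (-45)) + (15 + 81)i
= 18 + 96i


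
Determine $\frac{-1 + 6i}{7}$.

Divisor is real, so divide each part by 7:
= -1/7 + (6/7)i


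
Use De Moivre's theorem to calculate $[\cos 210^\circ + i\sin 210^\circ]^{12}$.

By De Moivre: z^n = r^n(cos(nθ) + i sin(nθ))
= 1^12(cos(12*210°) + i sin(12*210°))
= 1(cos 0° + i sin 0°)
= 1


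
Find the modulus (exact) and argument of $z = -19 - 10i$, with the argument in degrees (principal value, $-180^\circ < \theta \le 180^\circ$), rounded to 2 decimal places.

|z| = sqrt((-19)^2 + (-10)^2) = sqrt(461)
arg(z) = arctan(b/a) = arctan(-10/-19) (quadrant-adjusted) = -152.24°


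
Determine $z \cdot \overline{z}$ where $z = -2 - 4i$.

z * conjugate(z) = |z|^2 = a^2 + b^2
= (-2)^2 + (-4)^2 = 20


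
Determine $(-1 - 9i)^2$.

(a + bi)^2 = a^2 - b^2 + 2abi
= (-1)^2 - (-9)^2 + 2*(-1)*(-9)i
= -80 + 18i


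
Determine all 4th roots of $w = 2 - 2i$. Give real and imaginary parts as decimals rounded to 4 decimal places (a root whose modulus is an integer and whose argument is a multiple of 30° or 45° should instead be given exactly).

|w| = sqrt(8) ≈ 2.828427, arg(w) = 315°
Root modulus = sqrt(8)^(1/4) ≈ 1.296840
Root arguments: θ_k = (315° + 360°k)/4 for k = 0, 1, ..., 3
Compute each root as (root modulus)(cos θ_k + i sin θ_k) using full-precision intermediates, then round to 4 decimal places.
Roots: 0.2530 + 1.2719i, -1.2719 + 0.2530i, -0.2530 - 1.2719i, 1.2719 - 0.2530i


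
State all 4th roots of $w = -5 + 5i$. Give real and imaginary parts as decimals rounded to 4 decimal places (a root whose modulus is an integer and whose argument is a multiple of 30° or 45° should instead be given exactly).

|w| = sqrt(50) ≈ 7.071068, arg(w) = 135°
Root modulus = sqrt(50)^(1/4) ≈ 1.630689
Root arguments: θ_k = (135° + 360°k)/4 for k = 0, 1, ..., 3
Compute each root as (root modulus)(cos θ_k + i sin θ_k) using full-precision intermediates, then round to 4 decimal places.
Roots: 1.3559 + 0.9060i, -0.9060 + 1.3559i, -1.3559 - 0.9060i, 0.9060 - 1.3559i


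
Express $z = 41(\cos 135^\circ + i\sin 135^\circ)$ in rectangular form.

a = r cos θ = 41 * -sqrt(2)/2 = -41*sqrt(2)/2
b = r sin θ = 41 * sqrt(2)/2 = 41*sqrt(2)/2
z = -41*sqrt(2)/2 + (41*sqrt(2)/2)i


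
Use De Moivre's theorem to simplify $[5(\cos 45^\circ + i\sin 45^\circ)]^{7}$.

By De Moivre: z^n = r^n(cos(nθ) + i sin(nθ))
= 5^7(cos(7*45°) + i sin(7*45°))
= 78125(cos 315° + i sin 315°)
= 78125*sqrt(2)/2 - (78125*sqrt(2)/2)i


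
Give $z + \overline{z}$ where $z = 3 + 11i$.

z + conjugate(z) = (a + bi) + (a - bi) = 2a
= 2 * 3 = 6


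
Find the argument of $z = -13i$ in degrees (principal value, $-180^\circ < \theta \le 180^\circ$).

a = 0 and b < 0, so z lies on the negative imaginary axis: θ = -90°


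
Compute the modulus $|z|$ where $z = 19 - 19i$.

|z| = sqrt(a^2 + b^2) = sqrt(19^2 + (-19)^2) = sqrt(722) = sqrt(722)


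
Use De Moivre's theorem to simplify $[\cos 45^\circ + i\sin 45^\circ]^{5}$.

By De Moivre: z^n = r^n(cos(nθ) + i sin(nθ))
= 1^5(cos(5*45°) + i sin(5*45°))
= 1(cos 225° + i sin 225°)
= -sqrt(2)/2 - (sqrt(2)/2)i


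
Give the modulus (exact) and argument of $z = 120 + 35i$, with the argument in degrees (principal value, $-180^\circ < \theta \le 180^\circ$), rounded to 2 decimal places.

|z| = sqrt(120^2 + 35^2) = 125
arg(z) = arctan(b/a) = arctan(35/120) (quadrant-adjusted) = 16.26°


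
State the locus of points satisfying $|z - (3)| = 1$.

|z - z0| = r describes a circle centered at z0 with radius r
Here z0 = 3 and r = 1
Locus: Circle centered at (3, 0) with radius 1


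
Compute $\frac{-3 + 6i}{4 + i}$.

Multiply numerator and denominator by conjugate (4 - i):
= (-3 + 6i)(4 - i) / (4^2 + 1^2)
= (-6 + 27i) / 17
= -6/17 + (27/17)i


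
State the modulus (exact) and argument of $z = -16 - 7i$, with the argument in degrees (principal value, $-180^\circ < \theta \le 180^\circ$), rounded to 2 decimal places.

|z| = sqrt((-16)^2 + (-7)^2) = sqrt(305)
arg(z) = arctan(b/a) = arctan(-7/-16) (quadrant-adjusted) = -156.37°


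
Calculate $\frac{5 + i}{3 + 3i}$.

Multiply numerator and denominator by conjugate (3 - 3i):
= (5 + i)(3 - 3i) / (3^2 + 3^2)
= (18 - 12i) / 18
Divide through by 6: (3 - 2i) / 3
= 1 - (2/3)i


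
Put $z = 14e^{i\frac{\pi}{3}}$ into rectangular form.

a = r cos θ = 14 * 1/2 = 7
b = r sin θ = 14 * sqrt(3)/2 = 7*sqrt(3)
z = 7 + 7*sqrt(3)i


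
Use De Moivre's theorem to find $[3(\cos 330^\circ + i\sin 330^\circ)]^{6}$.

By De Moivre: z^n = r^n(cos(nθ) + i sin(nθ))
= 3^6(cos(6*330°) + i sin(6*330°))
= 729(cos 180° + i sin 180°)
= -729


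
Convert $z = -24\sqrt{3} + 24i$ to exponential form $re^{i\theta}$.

r = |z| = sqrt((-24*sqrt(3))^2 + (24)^2) = sqrt(1728 + 576) = sqrt(2304) = 48
θ = arctan(b/a) = arctan(24/-41.5692) (quadrant-adjusted) = 150° = 5π/6
z = 48e^(i*5π/6)


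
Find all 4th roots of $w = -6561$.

|w| = 6561, arg(w) = 180°
Root modulus = 6561^(1/4) = 9
Root arguments: θ_k = (180° + 360°k)/4 for k = 0, 1, ..., 3
Roots: 9*sqrt(2)/2 + (9*sqrt(2)/2)i, -9*sqrt(2)/2 + (9*sqrt(2)/2)i, -9*sqrt(2)/2 - (9*sqrt(2)/2)i, 9*sqrt(2)/2 - (9*sqrt(2)/2)i


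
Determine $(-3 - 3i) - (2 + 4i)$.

(-3 - 2) + (-3 - 4)i = -5 - 7i


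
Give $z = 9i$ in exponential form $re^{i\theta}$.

r = |z| = sqrt((0)^2 + (9)^2) = sqrt(0 + 81) = sqrt(81) = 9
a = 0 and b > 0, so z lies on the positive imaginary axis: θ = 90° = π/2
z = 9e^(i*π/2)


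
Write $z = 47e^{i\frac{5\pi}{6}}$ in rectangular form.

a = r cos θ = 47 * -sqrt(3)/2 = -47*sqrt(3)/2
b = r sin θ = 47 * 1/2 = 47/2
z = -47*sqrt(3)/2 + (47/2)i


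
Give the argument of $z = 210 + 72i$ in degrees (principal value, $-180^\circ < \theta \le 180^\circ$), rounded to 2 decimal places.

θ = arctan(b/a) = arctan(72/210) (quadrant-adjusted) = 18.92°


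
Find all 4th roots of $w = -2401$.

|w| = 2401, arg(w) = 180°
Root modulus = 2401^(1/4) = 7
Root arguments: θ_k = (180° + 360°k)/4 for k = 0, 1, ..., 3
Roots: 7*sqrt(2)/2 + (7*sqrt(2)/2)i, -7*sqrt(2)/2 + (7*sqrt(2)/2)i, -7*sqrt(2)/2 - (7*sqrt(2)/2)i, 7*sqrt(2)/2 - (7*sqrt(2)/2)i


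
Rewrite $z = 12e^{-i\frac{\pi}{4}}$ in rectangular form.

a = r cos θ = 12 * sqrt(2)/2 = 6*sqrt(2)
b = r sin θ = 12 * -sqrt(2)/2 = -6*sqrt(2)
z = 6*sqrt(2) - 6*sqrt(2)i
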